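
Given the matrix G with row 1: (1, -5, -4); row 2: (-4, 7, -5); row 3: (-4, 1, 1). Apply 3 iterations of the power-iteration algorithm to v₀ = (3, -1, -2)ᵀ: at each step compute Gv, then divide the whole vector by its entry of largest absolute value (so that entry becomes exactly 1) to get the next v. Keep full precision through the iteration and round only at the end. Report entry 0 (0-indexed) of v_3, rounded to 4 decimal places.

Gv0 = (16.00000, -9.00000, -15.00000); divide by 16.00000 → v1 = (1.00000, -0.56250, -0.93750)
Gv1 = (7.56250, -3.25000, -5.50000); divide by 7.56250 → v2 = (1.00000, -0.42975, -0.72727)
Gv2 = (6.05785, -3.37190, -5.15702); divide by 6.05785 → v3 = (1.00000, -0.55662, -0.85130)
Requested entry of v3: 733/733 = 1.0000

1.0000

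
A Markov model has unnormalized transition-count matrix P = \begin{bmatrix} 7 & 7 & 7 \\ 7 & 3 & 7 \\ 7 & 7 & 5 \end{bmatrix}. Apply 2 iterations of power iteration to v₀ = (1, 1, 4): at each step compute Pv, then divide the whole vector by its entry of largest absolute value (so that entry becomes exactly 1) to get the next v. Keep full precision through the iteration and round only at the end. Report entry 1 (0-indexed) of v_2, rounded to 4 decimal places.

Pv0 = (42.00000, 38.00000, 34.00000); divide by 42.00000 → v1 = (1.00000, 0.90476, 0.80952)
Pv1 = (19.00000, 15.38095, 17.38095); divide by 19.00000 → v2 = (1.00000, 0.80952, 0.91479)
Requested entry of v2: 646/798 = 0.8095

0.8095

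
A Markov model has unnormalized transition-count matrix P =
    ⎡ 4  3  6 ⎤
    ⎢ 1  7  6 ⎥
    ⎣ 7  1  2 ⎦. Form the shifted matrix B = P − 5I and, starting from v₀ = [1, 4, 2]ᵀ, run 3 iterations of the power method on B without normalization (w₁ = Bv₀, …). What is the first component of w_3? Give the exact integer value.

B = P − 5I has rows (-1, 3, 6); (1, 2, 6); (7, 1, -3)
w1 = Bv₀ = ((-1)·1 + 3·4 + 6·2; 1·1 + 2·4 + 6·2; 7·1 + 1·4 + (-3)·2) = (23, 21, 5)
w2 = Bw1 = ((-1)·23 + 3·21 + 6·5; 1·23 + 2·21 + 6·5; 7·23 + 1·21 + (-3)·5) = (70, 95, 167)
w3 = Bw2 = (1217, 1262, 84)
Requested component of w3: 1217

1217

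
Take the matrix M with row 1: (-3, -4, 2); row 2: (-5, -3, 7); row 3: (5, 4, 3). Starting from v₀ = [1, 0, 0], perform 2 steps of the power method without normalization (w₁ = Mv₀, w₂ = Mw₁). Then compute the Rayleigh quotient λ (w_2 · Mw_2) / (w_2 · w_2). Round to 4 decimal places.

w1 = Mv₀ = (-3, -5, 5)
w2 = Mw1 = (39, 65, -20)
Mw2 = (-417, -530, 395)
w2·Mw2 = 39·(-417) + 65·(-530) + (-20)·395 = -58613; w2·w2 = 39·39 + 65·65 + (-20)·(-20) = 6146
λ ≈ -58613/6146 = -9.5368

λ ≈ -9.5368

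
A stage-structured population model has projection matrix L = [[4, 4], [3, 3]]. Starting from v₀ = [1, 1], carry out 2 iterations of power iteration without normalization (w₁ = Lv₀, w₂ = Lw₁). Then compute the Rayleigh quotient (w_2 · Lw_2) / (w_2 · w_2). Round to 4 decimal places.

7.0000

w1 = Lv₀ = (8, 6)
w2 = Lw1 = (56, 42)
Lw2 = (392, 294)
w2·Lw2 = 56·392 + 42·294 = 34300; w2·w2 = 56·56 + 42·42 = 4900
λ ≈ 34300/4900 = 7.0000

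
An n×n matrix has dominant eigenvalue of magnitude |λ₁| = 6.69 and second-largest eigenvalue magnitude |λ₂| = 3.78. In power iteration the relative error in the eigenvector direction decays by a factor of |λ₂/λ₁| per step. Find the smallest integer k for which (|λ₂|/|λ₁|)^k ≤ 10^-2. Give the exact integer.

9

|λ₂/λ₁| = 3.78/6.69 = 0.56502
Need k ≥ ln(10^-2) / ln(0.56502) = -4.6052 / -0.5709 ≈ 8.067
Smallest integer k satisfying the bound: 9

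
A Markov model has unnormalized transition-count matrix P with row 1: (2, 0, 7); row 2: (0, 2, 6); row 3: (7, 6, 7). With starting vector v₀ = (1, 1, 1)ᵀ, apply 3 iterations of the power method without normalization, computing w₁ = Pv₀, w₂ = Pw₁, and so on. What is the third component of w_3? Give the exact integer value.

w1 = Pv₀ = (2·1 + 0·1 + 7·1; 0·1 + 2·1 + 6·1; 7·1 + 6·1 + 7·1) = (9, 8, 20)
w2 = Pw1 = (2·9 + 0·8 + 7·20; 0·9 + 2·8 + 6·20; 7·9 + 6·8 + 7·20) = (158, 136, 251)
w3 = Pw2 = (2073, 1778, 3679)
The requested component of w3 is 3679.

3679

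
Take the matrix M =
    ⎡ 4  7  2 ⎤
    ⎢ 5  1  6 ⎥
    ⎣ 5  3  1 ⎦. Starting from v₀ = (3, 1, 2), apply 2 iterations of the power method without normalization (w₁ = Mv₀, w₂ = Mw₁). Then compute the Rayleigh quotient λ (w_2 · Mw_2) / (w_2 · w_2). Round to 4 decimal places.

11.5873

w1 = Mv₀ = (23, 28, 20)
w2 = Mw1 = (328, 263, 219)
Mw2 = (3591, 3217, 2648)
w2·Mw2 = 328·3591 + 263·3217 + 219·2648 = 2603831; w2·w2 = 328·328 + 263·263 + 219·219 = 224714
λ ≈ 2603831/224714 = 11.5873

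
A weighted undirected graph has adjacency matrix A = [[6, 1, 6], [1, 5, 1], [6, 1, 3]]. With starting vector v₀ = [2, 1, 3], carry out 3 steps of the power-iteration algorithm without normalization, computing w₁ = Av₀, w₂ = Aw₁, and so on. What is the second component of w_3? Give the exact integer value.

1105

w1 = Av₀ = (31, 10, 22)
w2 = Aw1 = (328, 103, 262)
w3 = Aw2 = (3643, 1105, 2857)
The requested component of w3 is 1105.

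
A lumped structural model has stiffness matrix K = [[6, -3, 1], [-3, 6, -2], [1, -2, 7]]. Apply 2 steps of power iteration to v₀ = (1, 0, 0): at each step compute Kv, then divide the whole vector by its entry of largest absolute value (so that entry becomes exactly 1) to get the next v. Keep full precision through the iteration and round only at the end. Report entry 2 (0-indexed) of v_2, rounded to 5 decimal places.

0.41304

Kv0 = (6.000000, -3.000000, 1.000000); divide by 6.000000 → v1 = (1.000000, -0.500000, 0.166667)
Kv1 = (7.666667, -6.333333, 3.166667); divide by 7.666667 → v2 = (1.000000, -0.826087, 0.413043)
Requested entry of v2: 19/46 = 0.41304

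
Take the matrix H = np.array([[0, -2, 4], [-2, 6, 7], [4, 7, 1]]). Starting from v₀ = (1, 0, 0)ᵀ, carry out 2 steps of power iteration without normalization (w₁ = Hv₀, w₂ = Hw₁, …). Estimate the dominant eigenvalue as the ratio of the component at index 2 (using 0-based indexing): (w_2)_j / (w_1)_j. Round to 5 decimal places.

w1 = Hv₀ = (0, -2, 4)
w2 = Hw1 = (20, 16, -10)
Ratio at component: -10 / 4 = -2.50000

λ ≈ -2.50000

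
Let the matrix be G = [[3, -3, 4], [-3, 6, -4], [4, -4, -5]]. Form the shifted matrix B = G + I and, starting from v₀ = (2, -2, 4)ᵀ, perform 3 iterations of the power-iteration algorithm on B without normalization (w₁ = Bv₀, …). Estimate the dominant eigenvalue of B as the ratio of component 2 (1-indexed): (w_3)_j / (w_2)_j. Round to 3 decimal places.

12.088

B = G + I has rows (4, -3, 4); (-3, 7, -4); (4, -4, -4)
w1 = Bv₀ = (4·2 + (-3)·(-2) + 4·4; (-3)·2 + 7·(-2) + (-4)·4; 4·2 + (-4)·(-2) + (-4)·4) = (30, -36, 0)
w2 = Bw1 = (4·30 + (-3)·(-36) + 4·0; (-3)·30 + 7·(-36) + (-4)·0; 4·30 + (-4)·(-36) + (-4)·0) = (228, -342, 264)
w3 = Bw2 = (2994, -4134, 1224)
Ratio: -4134/-342 = 12.088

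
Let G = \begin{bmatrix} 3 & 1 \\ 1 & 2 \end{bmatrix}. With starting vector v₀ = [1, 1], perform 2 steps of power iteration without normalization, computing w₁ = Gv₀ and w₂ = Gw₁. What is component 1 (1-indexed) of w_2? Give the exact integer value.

w1 = Gv₀ = (3·1 + 1·1; 1·1 + 2·1) = (4, 3)
w2 = Gw1 = (3·4 + 1·3; 1·4 + 2·3) = (15, 10)
The requested component of w2 is 15.

15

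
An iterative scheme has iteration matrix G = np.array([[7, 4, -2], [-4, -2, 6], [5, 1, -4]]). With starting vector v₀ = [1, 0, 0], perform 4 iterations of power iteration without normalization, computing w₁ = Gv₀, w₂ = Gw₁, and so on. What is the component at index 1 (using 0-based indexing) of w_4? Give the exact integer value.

-138

w1 = Gv₀ = (7·1 + 4·0 + (-2)·0; (-4)·1 + (-2)·0 + 6·0; 5·1 + 1·0 + (-4)·0) = (7, -4, 5)
w2 = Gw1 = (7·7 + 4·(-4) + (-2)·5; (-4)·7 + (-2)·(-4) + 6·5; 5·7 + 1·(-4) + (-4)·5) = (23, 10, 11)
w3 = Gw2 = (179, -46, 81)
w4 = Gw3 = (907, -138, 525)
The requested component of w4 is -138.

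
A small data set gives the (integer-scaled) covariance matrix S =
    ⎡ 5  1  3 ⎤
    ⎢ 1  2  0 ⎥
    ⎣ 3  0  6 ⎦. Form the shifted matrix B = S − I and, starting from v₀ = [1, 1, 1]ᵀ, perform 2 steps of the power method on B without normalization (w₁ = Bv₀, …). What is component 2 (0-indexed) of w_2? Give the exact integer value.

64

B = S − I has rows (4, 1, 3); (1, 1, 0); (3, 0, 5)
w1 = Bv₀ = (4·1 + 1·1 + 3·1; 1·1 + 1·1 + 0·1; 3·1 + 0·1 + 5·1) = (8, 2, 8)
w2 = Bw1 = (4·8 + 1·2 + 3·8; 1·8 + 1·2 + 0·8; 3·8 + 0·2 + 5·8) = (58, 10, 64)
Requested component of w2: 64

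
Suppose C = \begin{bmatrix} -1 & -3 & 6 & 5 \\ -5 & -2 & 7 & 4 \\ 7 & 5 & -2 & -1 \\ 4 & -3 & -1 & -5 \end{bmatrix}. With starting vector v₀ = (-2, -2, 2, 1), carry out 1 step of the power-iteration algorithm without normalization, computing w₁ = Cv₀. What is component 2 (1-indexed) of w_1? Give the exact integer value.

w1 = Cv₀ = ((-1)·(-2) + (-3)·(-2) + 6·2 + 5·1; (-5)·(-2) + (-2)·(-2) + 7·2 + 4·1; 7·(-2) + 5·(-2) + (-2)·2 + (-1)·1; 4·(-2) + (-3)·(-2) + (-1)·2 + (-5)·1) = (25, 32, -29, -9)
The requested component of w1 is 32.

32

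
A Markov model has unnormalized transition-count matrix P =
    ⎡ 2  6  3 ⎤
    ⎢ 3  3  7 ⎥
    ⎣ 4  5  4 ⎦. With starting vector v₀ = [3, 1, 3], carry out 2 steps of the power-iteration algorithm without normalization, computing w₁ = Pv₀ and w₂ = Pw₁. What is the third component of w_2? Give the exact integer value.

w1 = Pv₀ = (21, 33, 29)
w2 = Pw1 = (327, 365, 365)
The requested component of w2 is 365.

365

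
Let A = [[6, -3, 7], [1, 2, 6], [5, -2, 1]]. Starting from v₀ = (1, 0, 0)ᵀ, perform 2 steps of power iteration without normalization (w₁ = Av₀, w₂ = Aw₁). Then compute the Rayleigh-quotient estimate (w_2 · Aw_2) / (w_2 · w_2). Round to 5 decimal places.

w1 = Av₀ = (6, 1, 5)
w2 = Aw1 = (68, 38, 33)
Aw2 = (525, 342, 297)
w2·Aw2 = 68·525 + 38·342 + 33·297 = 58497; w2·w2 = 68·68 + 38·38 + 33·33 = 7157
λ ≈ 58497/7157 = 8.17340

λ ≈ 8.17340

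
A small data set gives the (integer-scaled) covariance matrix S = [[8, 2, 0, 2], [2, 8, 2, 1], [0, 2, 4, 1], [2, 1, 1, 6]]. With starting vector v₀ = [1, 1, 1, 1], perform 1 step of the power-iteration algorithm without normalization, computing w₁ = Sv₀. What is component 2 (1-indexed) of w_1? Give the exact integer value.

w1 = Sv₀ = (8·1 + 2·1 + 0·1 + 2·1; 2·1 + 8·1 + 2·1 + 1·1; 0·1 + 2·1 + 4·1 + 1·1; 2·1 + 1·1 + 1·1 + 6·1) = (12, 13, 7, 10)
The requested component of w1 is 13.

13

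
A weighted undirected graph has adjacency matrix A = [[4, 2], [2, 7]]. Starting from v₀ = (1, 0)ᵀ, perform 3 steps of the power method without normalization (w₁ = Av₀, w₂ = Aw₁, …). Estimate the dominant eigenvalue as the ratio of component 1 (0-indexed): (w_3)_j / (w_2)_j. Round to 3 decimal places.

8.818

w1 = Av₀ = (4, 2)
w2 = Aw1 = (20, 22)
w3 = Aw2 = (124, 194)
Ratio at component: 194 / 22 = 8.818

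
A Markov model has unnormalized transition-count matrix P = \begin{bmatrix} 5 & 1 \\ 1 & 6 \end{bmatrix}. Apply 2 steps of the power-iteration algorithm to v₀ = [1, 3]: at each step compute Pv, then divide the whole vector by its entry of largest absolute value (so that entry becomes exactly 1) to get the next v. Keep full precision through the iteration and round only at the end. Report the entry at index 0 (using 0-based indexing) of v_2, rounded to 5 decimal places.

Pv0 = (8.000000, 19.000000); divide by 19.000000 → v1 = (0.421053, 1.000000)
Pv1 = (3.105263, 6.421053); divide by 6.421053 → v2 = (0.483607, 1.000000)
Requested entry of v2: 59/122 = 0.48361

0.48361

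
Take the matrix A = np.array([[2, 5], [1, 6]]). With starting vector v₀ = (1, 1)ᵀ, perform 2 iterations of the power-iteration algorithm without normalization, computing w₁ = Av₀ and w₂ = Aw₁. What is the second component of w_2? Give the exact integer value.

w1 = Av₀ = (2·1 + 5·1; 1·1 + 6·1) = (7, 7)
w2 = Aw1 = (2·7 + 5·7; 1·7 + 6·7) = (49, 49)
The requested component of w2 is 49.

49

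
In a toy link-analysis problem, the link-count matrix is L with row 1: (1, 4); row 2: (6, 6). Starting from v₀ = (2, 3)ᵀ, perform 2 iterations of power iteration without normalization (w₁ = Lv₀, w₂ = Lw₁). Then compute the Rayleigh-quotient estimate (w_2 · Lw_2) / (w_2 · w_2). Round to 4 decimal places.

λ ≈ 9.0117

w1 = Lv₀ = (14, 30)
w2 = Lw1 = (134, 264)
Lw2 = (1190, 2388)
w2·Lw2 = 134·1190 + 264·2388 = 789892; w2·w2 = 134·134 + 264·264 = 87652
λ ≈ 789892/87652 = 9.0117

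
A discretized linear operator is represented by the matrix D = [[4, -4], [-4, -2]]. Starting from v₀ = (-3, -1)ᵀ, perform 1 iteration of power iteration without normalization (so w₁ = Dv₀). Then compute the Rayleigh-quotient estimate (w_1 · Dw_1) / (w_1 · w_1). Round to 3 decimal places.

2.923

w1 = Dv₀ = (4·(-3) + (-4)·(-1); (-4)·(-3) + (-2)·(-1)) = (-8, 14)
Dw1 = (-88, 4)
w1·Dw1 = (-8)·(-88) + 14·4 = 760; w1·w1 = (-8)·(-8) + 14·14 = 260
λ ≈ 760/260 = 2.923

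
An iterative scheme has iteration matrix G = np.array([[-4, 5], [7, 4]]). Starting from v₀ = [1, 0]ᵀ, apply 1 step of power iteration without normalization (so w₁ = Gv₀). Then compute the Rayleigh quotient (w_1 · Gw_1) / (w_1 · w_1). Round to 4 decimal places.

-3.1385

w1 = Gv₀ = ((-4)·1 + 5·0; 7·1 + 4·0) = (-4, 7)
Gw1 = (51, 0)
w1·Gw1 = (-4)·51 + 7·0 = -204; w1·w1 = (-4)·(-4) + 7·7 = 65
λ ≈ -204/65 = -3.1385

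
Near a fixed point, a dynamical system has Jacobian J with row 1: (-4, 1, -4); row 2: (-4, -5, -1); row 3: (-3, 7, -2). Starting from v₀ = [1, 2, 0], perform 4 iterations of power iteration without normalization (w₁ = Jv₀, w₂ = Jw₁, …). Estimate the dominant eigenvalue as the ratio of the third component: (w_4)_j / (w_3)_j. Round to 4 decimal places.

w1 = Jv₀ = (-2, -14, 11)
w2 = Jw1 = (-50, 67, -114)
w3 = Jw2 = (723, -21, 847)
w4 = Jw3 = (-6301, -3634, -4010)
Ratio at component: -4010 / 847 = -4.7344

λ ≈ -4.7344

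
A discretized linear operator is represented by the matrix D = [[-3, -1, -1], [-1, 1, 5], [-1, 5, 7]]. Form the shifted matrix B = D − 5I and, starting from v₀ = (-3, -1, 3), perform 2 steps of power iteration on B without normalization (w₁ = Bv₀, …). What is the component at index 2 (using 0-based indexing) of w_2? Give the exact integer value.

96

B = D − 5I has rows (-8, -1, -1); (-1, -4, 5); (-1, 5, 2)
w1 = Bv₀ = ((-8)·(-3) + (-1)·(-1) + (-1)·3; (-1)·(-3) + (-4)·(-1) + 5·3; (-1)·(-3) + 5·(-1) + 2·3) = (22, 22, 4)
w2 = Bw1 = ((-8)·22 + (-1)·22 + (-1)·4; (-1)·22 + (-4)·22 + 5·4; (-1)·22 + 5·22 + 2·4) = (-202, -90, 96)
Requested component of w2: 96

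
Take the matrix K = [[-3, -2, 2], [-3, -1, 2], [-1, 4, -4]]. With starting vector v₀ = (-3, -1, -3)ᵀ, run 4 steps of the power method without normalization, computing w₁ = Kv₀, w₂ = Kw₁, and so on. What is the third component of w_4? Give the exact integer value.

-775

w1 = Kv₀ = ((-3)·(-3) + (-2)·(-1) + 2·(-3); (-3)·(-3) + (-1)·(-1) + 2·(-3); (-1)·(-3) + 4·(-1) + (-4)·(-3)) = (5, 4, 11)
w2 = Kw1 = ((-3)·5 + (-2)·4 + 2·11; (-3)·5 + (-1)·4 + 2·11; (-1)·5 + 4·4 + (-4)·11) = (-1, 3, -33)
w3 = Kw2 = (-69, -66, 145)
w4 = Kw3 = (629, 563, -775)
The requested component of w4 is -775.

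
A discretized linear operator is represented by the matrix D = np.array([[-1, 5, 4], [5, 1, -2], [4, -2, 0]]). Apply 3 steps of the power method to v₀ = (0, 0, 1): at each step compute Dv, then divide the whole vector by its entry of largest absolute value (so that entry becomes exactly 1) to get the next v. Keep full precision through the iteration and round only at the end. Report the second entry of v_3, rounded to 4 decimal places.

Dv0 = (4.00000, -2.00000, 0.00000); divide by 4.00000 → v1 = (1.00000, -0.50000, 0.00000)
Dv1 = (-3.50000, 4.50000, 5.00000); divide by 5.00000 → v2 = (-0.70000, 0.90000, 1.00000)
Dv2 = (9.20000, -4.60000, -4.60000); divide by 9.20000 → v3 = (1.00000, -0.50000, -0.50000)
Requested entry of v3: -92/184 = -0.5000

-0.5000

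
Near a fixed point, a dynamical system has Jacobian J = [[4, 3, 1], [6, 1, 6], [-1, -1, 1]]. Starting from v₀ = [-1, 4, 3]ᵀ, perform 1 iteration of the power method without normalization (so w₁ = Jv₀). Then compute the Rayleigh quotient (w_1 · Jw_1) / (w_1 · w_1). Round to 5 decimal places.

λ ≈ 6.16446

w1 = Jv₀ = (11, 16, 0)
Jw1 = (92, 82, -27)
w1·Jw1 = 11·92 + 16·82 + 0·(-27) = 2324; w1·w1 = 11·11 + 16·16 + 0·0 = 377
λ ≈ 2324/377 = 6.16446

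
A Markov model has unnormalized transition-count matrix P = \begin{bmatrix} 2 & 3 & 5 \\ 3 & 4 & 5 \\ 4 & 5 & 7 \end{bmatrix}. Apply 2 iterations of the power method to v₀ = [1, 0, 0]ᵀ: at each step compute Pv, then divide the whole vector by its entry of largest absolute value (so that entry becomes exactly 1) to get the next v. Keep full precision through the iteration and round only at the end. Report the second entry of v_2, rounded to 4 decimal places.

Pv0 = (2.00000, 3.00000, 4.00000); divide by 4.00000 → v1 = (0.50000, 0.75000, 1.00000)
Pv1 = (8.25000, 9.50000, 12.75000); divide by 12.75000 → v2 = (0.64706, 0.74510, 1.00000)
Requested entry of v2: 38/51 = 0.7451

0.7451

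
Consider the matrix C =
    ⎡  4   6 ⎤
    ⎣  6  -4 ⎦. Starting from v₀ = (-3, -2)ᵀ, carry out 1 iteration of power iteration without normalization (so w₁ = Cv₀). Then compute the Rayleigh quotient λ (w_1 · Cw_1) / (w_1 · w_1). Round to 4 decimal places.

7.0769

w1 = Cv₀ = (4·(-3) + 6·(-2); 6·(-3) + (-4)·(-2)) = (-24, -10)
Cw1 = (-156, -104)
w1·Cw1 = (-24)·(-156) + (-10)·(-104) = 4784; w1·w1 = (-24)·(-24) + (-10)·(-10) = 676
λ ≈ 4784/676 = 7.0769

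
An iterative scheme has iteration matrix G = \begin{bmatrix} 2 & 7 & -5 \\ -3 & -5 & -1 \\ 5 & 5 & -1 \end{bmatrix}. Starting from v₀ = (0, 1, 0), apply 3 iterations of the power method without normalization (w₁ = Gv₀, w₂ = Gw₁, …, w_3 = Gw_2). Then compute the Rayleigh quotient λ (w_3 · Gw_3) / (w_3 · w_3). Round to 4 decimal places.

-3.5101

w1 = Gv₀ = (2·0 + 7·1 + (-5)·0; (-3)·0 + (-5)·1 + (-1)·0; 5·0 + 5·1 + (-1)·0) = (7, -5, 5)
w2 = Gw1 = (2·7 + 7·(-5) + (-5)·5; (-3)·7 + (-5)·(-5) + (-1)·5; 5·7 + 5·(-5) + (-1)·5) = (-46, -1, 5)
w3 = Gw2 = (-124, 138, -240)
Gw3 = (1918, -78, 310)
w3·Gw3 = (-124)·1918 + 138·(-78) + (-240)·310 = -322996; w3·w3 = (-124)·(-124) + 138·138 + (-240)·(-240) = 92020
λ ≈ -322996/92020 = -3.5101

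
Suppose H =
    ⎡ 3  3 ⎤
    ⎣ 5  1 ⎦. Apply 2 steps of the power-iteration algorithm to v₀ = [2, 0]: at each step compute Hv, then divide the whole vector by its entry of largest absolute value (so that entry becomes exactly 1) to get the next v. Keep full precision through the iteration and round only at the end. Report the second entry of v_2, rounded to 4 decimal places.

Hv0 = (6.00000, 10.00000); divide by 10.00000 → v1 = (0.60000, 1.00000)
Hv1 = (4.80000, 4.00000); divide by 4.80000 → v2 = (1.00000, 0.83333)
Requested entry of v2: 40/48 = 0.8333

0.8333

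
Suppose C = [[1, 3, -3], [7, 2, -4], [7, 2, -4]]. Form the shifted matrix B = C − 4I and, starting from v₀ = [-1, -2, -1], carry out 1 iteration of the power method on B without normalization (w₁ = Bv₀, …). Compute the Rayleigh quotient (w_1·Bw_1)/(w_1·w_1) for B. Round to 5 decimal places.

B = C − 4I has rows (-3, 3, -3); (7, -2, -4); (7, 2, -8)
w1 = Bv₀ = (0, 1, -3)
Bw1 = (12, 10, 26)
w1·Bw1 = -68; w1·w1 = 10; μ ≈ -68/10 = -6.80000

μ ≈ -6.80000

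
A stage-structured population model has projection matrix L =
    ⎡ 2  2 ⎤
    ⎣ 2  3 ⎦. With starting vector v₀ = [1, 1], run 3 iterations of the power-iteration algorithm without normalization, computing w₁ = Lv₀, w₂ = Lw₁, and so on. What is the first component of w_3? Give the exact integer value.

82

w1 = Lv₀ = (2·1 + 2·1; 2·1 + 3·1) = (4, 5)
w2 = Lw1 = (2·4 + 2·5; 2·4 + 3·5) = (18, 23)
w3 = Lw2 = (82, 105)
The requested component of w3 is 82.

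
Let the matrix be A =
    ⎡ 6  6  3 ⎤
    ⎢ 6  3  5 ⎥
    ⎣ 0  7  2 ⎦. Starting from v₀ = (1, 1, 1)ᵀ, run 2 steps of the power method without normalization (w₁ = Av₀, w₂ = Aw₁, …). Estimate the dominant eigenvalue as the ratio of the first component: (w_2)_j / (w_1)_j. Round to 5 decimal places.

w1 = Av₀ = (15, 14, 9)
w2 = Aw1 = (201, 177, 116)
Ratio at component: 201 / 15 = 13.40000

λ ≈ 13.40000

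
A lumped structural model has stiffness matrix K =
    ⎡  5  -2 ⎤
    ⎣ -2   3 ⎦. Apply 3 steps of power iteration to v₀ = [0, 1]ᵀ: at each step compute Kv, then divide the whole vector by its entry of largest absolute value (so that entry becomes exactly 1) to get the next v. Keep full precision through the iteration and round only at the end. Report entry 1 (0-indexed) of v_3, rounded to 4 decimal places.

Kv0 = (-2.00000, 3.00000); divide by 3.00000 → v1 = (-0.66667, 1.00000)
Kv1 = (-5.33333, 4.33333); divide by -5.33333 → v2 = (1.00000, -0.81250)
Kv2 = (6.62500, -4.43750); divide by 6.62500 → v3 = (1.00000, -0.66981)
Requested entry of v3: 71/-106 = -0.6698

-0.6698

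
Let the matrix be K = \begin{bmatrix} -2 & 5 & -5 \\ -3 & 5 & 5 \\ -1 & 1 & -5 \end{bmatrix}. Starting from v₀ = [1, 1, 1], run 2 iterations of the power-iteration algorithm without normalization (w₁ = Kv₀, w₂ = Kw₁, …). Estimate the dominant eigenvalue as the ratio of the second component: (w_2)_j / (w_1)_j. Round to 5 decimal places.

w1 = Kv₀ = ((-2)·1 + 5·1 + (-5)·1; (-3)·1 + 5·1 + 5·1; (-1)·1 + 1·1 + (-5)·1) = (-2, 7, -5)
w2 = Kw1 = ((-2)·(-2) + 5·7 + (-5)·(-5); (-3)·(-2) + 5·7 + 5·(-5); (-1)·(-2) + 1·7 + (-5)·(-5)) = (64, 16, 34)
Ratio at component: 16 / 7 = 2.28571

λ ≈ 2.28571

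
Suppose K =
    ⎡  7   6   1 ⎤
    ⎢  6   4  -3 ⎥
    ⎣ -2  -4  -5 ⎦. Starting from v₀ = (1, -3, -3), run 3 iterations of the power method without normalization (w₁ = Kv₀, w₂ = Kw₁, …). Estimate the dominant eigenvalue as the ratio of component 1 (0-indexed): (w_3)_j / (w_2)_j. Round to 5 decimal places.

4.02041

w1 = Kv₀ = (7·1 + 6·(-3) + 1·(-3); 6·1 + 4·(-3) + (-3)·(-3); (-2)·1 + (-4)·(-3) + (-5)·(-3)) = (-14, 3, 25)
w2 = Kw1 = (7·(-14) + 6·3 + 1·25; 6·(-14) + 4·3 + (-3)·25; (-2)·(-14) + (-4)·3 + (-5)·25) = (-55, -147, -109)
w3 = Kw2 = (-1376, -591, 1243)
Ratio at component: -591 / -147 = 4.02041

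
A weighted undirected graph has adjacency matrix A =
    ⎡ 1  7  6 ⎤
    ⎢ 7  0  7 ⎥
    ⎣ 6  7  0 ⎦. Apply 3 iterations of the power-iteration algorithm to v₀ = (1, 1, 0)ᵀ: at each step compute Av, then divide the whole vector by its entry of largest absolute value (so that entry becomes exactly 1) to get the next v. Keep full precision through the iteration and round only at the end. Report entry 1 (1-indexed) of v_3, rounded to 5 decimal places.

Av0 = (8.000000, 7.000000, 13.000000); divide by 13.000000 → v1 = (0.615385, 0.538462, 1.000000)
Av1 = (10.384615, 11.307692, 7.461538); divide by 11.307692 → v2 = (0.918367, 1.000000, 0.659864)
Av2 = (11.877551, 11.047619, 12.510204); divide by 12.510204 → v3 = (0.949429, 0.883089, 1.000000)
Requested entry of v3: 1746/1839 = 0.94943

0.94943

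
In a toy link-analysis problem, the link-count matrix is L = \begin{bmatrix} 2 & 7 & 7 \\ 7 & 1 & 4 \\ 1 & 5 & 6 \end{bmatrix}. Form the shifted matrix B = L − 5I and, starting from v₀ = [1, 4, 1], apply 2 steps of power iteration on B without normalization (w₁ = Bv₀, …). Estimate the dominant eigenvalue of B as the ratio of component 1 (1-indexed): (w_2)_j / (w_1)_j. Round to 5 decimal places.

μ ≈ 0.71875

B = L − 5I has rows (-3, 7, 7); (7, -4, 4); (1, 5, 1)
w1 = Bv₀ = (32, -5, 22)
w2 = Bw1 = (23, 332, 29)
Ratio: 23/32 = 0.71875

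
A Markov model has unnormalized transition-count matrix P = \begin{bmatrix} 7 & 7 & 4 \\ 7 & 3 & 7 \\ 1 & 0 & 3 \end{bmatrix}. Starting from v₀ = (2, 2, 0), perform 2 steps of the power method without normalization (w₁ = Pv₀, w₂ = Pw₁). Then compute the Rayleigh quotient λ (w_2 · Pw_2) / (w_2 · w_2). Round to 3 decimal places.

12.857

w1 = Pv₀ = (7·2 + 7·2 + 4·0; 7·2 + 3·2 + 7·0; 1·2 + 0·2 + 3·0) = (28, 20, 2)
w2 = Pw1 = (7·28 + 7·20 + 4·2; 7·28 + 3·20 + 7·2; 1·28 + 0·20 + 3·2) = (344, 270, 34)
Pw2 = (4434, 3456, 446)
w2·Pw2 = 344·4434 + 270·3456 + 34·446 = 2473580; w2·w2 = 344·344 + 270·270 + 34·34 = 192392
λ ≈ 2473580/192392 = 12.857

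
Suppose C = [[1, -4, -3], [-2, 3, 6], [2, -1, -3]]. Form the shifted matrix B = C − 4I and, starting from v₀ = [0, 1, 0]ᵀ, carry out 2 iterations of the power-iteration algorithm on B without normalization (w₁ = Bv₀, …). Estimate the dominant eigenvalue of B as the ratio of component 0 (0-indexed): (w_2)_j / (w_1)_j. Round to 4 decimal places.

B = C − 4I has rows (-3, -4, -3); (-2, -1, 6); (2, -1, -7)
w1 = Bv₀ = ((-3)·0 + (-4)·1 + (-3)·0; (-2)·0 + (-1)·1 + 6·0; 2·0 + (-1)·1 + (-7)·0) = (-4, -1, -1)
w2 = Bw1 = ((-3)·(-4) + (-4)·(-1) + (-3)·(-1); (-2)·(-4) + (-1)·(-1) + 6·(-1); 2·(-4) + (-1)·(-1) + (-7)·(-1)) = (19, 3, 0)
Ratio: 19/-4 = -4.7500

-4.7500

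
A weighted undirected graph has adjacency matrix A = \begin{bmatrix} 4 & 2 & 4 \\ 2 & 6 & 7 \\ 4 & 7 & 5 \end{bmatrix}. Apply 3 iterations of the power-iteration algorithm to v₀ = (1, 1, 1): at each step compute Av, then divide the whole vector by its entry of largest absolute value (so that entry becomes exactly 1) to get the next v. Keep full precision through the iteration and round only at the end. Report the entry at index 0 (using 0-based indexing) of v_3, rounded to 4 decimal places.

Av0 = (10.00000, 15.00000, 16.00000); divide by 16.00000 → v1 = (0.62500, 0.93750, 1.00000)
Av1 = (8.37500, 13.87500, 14.06250); divide by 14.06250 → v2 = (0.59556, 0.98667, 1.00000)
Av2 = (8.35556, 14.11111, 14.28889); divide by 14.28889 → v3 = (0.58476, 0.98756, 1.00000)
Requested entry of v3: 1880/3215 = 0.5848

0.5848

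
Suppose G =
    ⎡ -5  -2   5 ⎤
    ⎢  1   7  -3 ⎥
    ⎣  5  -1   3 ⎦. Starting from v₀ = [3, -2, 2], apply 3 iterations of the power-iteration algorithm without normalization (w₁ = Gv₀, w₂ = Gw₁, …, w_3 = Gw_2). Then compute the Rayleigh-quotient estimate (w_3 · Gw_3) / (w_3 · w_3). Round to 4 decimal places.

w1 = Gv₀ = (-1, -17, 23)
w2 = Gw1 = (154, -189, 81)
w3 = Gw2 = (13, -1412, 1202)
Gw3 = (8769, -13477, 5083)
w3·Gw3 = 13·8769 + (-1412)·(-13477) + 1202·5083 = 25253287; w3·w3 = 13·13 + (-1412)·(-1412) + 1202·1202 = 3438717
λ ≈ 25253287/3438717 = 7.3438

λ ≈ 7.3438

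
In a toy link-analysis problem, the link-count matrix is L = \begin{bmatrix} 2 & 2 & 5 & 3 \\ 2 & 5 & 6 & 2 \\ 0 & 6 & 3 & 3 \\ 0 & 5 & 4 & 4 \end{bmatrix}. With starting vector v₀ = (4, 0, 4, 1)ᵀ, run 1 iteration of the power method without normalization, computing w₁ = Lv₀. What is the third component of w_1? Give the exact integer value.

15

w1 = Lv₀ = (31, 34, 15, 20)
The requested component of w1 is 15.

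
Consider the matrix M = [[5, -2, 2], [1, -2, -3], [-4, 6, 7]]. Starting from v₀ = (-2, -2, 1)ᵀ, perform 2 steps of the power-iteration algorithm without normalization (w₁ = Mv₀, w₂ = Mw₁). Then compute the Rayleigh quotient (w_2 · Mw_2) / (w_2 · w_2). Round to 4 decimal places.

w1 = Mv₀ = (5·(-2) + (-2)·(-2) + 2·1; 1·(-2) + (-2)·(-2) + (-3)·1; (-4)·(-2) + 6·(-2) + 7·1) = (-4, -1, 3)
w2 = Mw1 = (5·(-4) + (-2)·(-1) + 2·3; 1·(-4) + (-2)·(-1) + (-3)·3; (-4)·(-4) + 6·(-1) + 7·3) = (-12, -11, 31)
Mw2 = (24, -83, 199)
w2·Mw2 = (-12)·24 + (-11)·(-83) + 31·199 = 6794; w2·w2 = (-12)·(-12) + (-11)·(-11) + 31·31 = 1226
λ ≈ 6794/1226 = 5.5416

5.5416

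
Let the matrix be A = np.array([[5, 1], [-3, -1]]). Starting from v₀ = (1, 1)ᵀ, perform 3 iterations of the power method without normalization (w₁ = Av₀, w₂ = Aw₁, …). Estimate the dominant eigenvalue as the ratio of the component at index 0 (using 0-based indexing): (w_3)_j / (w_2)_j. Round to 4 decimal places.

λ ≈ 4.4615

w1 = Av₀ = (5·1 + 1·1; (-3)·1 + (-1)·1) = (6, -4)
w2 = Aw1 = (5·6 + 1·(-4); (-3)·6 + (-1)·(-4)) = (26, -14)
w3 = Aw2 = (116, -64)
Ratio at component: 116 / 26 = 4.4615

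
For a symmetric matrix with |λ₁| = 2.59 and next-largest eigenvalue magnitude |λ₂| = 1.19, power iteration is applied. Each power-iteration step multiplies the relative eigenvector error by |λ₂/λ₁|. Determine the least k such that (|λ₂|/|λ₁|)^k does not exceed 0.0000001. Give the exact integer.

|λ₂/λ₁| = 1.19/2.59 = 0.45946
Need k ≥ ln(0.0000001) / ln(0.45946) = -16.1181 / -0.7777 ≈ 20.725
Smallest integer k satisfying the bound: 21

21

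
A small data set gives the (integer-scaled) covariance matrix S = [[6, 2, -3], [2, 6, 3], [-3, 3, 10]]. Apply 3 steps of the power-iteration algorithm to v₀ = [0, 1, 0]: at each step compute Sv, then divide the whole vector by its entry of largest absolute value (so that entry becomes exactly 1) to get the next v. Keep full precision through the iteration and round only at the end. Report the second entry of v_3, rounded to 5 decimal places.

Sv0 = (2.000000, 6.000000, 3.000000); divide by 6.000000 → v1 = (0.333333, 1.000000, 0.500000)
Sv1 = (2.500000, 8.166667, 7.000000); divide by 8.166667 → v2 = (0.306122, 1.000000, 0.857143)
Sv2 = (1.265306, 9.183673, 10.653061); divide by 10.653061 → v3 = (0.118774, 0.862069, 1.000000)
Requested entry of v3: 450/522 = 0.86207

0.86207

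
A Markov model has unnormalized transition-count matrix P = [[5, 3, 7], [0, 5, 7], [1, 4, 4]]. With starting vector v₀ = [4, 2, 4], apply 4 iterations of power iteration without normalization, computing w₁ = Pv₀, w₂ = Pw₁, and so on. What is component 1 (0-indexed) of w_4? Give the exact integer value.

44552

w1 = Pv₀ = (5·4 + 3·2 + 7·4; 0·4 + 5·2 + 7·4; 1·4 + 4·2 + 4·4) = (54, 38, 28)
w2 = Pw1 = (5·54 + 3·38 + 7·28; 0·54 + 5·38 + 7·28; 1·54 + 4·38 + 4·28) = (580, 386, 318)
w3 = Pw2 = (6284, 4156, 3396)
w4 = Pw3 = (67660, 44552, 36492)
The requested component of w4 is 44552.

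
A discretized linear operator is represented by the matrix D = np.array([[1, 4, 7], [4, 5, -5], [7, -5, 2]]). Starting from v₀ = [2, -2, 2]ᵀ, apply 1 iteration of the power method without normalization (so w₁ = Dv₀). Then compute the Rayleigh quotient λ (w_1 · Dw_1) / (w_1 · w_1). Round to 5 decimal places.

w1 = Dv₀ = (8, -12, 28)
Dw1 = (156, -168, 172)
w1·Dw1 = 8·156 + (-12)·(-168) + 28·172 = 8080; w1·w1 = 8·8 + (-12)·(-12) + 28·28 = 992
λ ≈ 8080/992 = 8.14516

λ ≈ 8.14516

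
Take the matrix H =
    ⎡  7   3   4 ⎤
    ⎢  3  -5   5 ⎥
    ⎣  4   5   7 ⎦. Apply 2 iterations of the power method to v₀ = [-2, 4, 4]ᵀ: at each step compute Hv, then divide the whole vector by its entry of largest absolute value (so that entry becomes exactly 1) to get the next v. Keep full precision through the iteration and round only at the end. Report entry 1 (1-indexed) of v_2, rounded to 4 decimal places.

0.7843

Hv0 = (14.00000, -6.00000, 40.00000); divide by 40.00000 → v1 = (0.35000, -0.15000, 1.00000)
Hv1 = (6.00000, 6.80000, 7.65000); divide by 7.65000 → v2 = (0.78431, 0.88889, 1.00000)
Requested entry of v2: 240/306 = 0.7843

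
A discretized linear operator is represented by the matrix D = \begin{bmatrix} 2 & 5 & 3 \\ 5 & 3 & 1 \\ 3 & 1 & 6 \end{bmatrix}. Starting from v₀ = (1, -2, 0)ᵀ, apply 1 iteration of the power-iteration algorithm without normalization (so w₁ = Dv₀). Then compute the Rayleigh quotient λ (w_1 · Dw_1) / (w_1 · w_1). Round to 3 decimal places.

w1 = Dv₀ = (2·1 + 5·(-2) + 3·0; 5·1 + 3·(-2) + 1·0; 3·1 + 1·(-2) + 6·0) = (-8, -1, 1)
Dw1 = (-18, -42, -19)
w1·Dw1 = (-8)·(-18) + (-1)·(-42) + 1·(-19) = 167; w1·w1 = (-8)·(-8) + (-1)·(-1) + 1·1 = 66
λ ≈ 167/66 = 2.530

λ ≈ 2.530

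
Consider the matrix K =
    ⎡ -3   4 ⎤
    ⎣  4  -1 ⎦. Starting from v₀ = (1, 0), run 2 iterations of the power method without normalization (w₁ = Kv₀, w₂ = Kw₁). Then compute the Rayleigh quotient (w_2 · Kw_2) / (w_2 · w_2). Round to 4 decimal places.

-6.0511

w1 = Kv₀ = ((-3)·1 + 4·0; 4·1 + (-1)·0) = (-3, 4)
w2 = Kw1 = ((-3)·(-3) + 4·4; 4·(-3) + (-1)·4) = (25, -16)
Kw2 = (-139, 116)
w2·Kw2 = 25·(-139) + (-16)·116 = -5331; w2·w2 = 25·25 + (-16)·(-16) = 881
λ ≈ -5331/881 = -6.0511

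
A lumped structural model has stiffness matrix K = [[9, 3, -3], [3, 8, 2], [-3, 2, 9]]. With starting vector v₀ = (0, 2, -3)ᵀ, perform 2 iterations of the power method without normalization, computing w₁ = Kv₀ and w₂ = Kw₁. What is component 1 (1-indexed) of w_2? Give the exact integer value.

234

w1 = Kv₀ = (9·0 + 3·2 + (-3)·(-3); 3·0 + 8·2 + 2·(-3); (-3)·0 + 2·2 + 9·(-3)) = (15, 10, -23)
w2 = Kw1 = (9·15 + 3·10 + (-3)·(-23); 3·15 + 8·10 + 2·(-23); (-3)·15 + 2·10 + 9·(-23)) = (234, 79, -232)
The requested component of w2 is 234.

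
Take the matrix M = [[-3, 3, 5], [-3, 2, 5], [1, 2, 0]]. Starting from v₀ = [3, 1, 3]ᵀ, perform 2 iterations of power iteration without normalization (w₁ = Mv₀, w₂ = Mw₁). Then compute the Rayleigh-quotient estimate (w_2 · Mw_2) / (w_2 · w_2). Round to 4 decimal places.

w1 = Mv₀ = (9, 8, 5)
w2 = Mw1 = (22, 14, 25)
Mw2 = (101, 87, 50)
w2·Mw2 = 22·101 + 14·87 + 25·50 = 4690; w2·w2 = 22·22 + 14·14 + 25·25 = 1305
λ ≈ 4690/1305 = 3.5939

λ ≈ 3.5939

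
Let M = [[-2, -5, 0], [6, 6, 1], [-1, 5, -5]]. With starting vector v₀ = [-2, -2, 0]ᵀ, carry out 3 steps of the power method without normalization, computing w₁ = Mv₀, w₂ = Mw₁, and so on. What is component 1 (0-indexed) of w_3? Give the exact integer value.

w1 = Mv₀ = (14, -24, -8)
w2 = Mw1 = (92, -68, -94)
w3 = Mw2 = (156, 50, 38)
The requested component of w3 is 50.

50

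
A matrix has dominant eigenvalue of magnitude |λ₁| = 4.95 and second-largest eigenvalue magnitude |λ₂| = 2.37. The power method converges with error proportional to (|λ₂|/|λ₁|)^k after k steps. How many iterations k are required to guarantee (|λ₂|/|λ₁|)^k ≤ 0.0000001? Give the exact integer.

22

|λ₂/λ₁| = 2.37/4.95 = 0.47879
Need k ≥ ln(0.0000001) / ln(0.47879) = -16.1181 / -0.7365 ≈ 21.885
Smallest integer k satisfying the bound: 22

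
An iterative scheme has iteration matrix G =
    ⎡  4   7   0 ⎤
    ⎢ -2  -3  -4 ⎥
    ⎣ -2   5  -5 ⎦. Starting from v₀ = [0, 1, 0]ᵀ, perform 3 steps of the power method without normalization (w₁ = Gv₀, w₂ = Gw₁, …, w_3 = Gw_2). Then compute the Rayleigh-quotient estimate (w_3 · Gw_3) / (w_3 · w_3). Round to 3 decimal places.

w1 = Gv₀ = (7, -3, 5)
w2 = Gw1 = (7, -25, -54)
w3 = Gw2 = (-147, 277, 131)
Gw3 = (1351, -1061, 1024)
w3·Gw3 = (-147)·1351 + 277·(-1061) + 131·1024 = -358350; w3·w3 = (-147)·(-147) + 277·277 + 131·131 = 115499
λ ≈ -358350/115499 = -3.103

λ ≈ -3.103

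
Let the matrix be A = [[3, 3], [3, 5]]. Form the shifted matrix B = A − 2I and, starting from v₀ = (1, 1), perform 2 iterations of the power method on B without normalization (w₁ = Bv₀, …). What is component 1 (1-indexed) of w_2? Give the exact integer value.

22

B = A − 2I has rows (1, 3); (3, 3)
w1 = Bv₀ = (1·1 + 3·1; 3·1 + 3·1) = (4, 6)
w2 = Bw1 = (1·4 + 3·6; 3·4 + 3·6) = (22, 30)
Requested component of w2: 22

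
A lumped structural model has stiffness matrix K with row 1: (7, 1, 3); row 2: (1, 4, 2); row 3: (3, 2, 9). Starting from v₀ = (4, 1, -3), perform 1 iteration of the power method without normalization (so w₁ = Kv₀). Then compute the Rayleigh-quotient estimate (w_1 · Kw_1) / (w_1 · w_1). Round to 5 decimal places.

λ ≈ 4.80454

w1 = Kv₀ = (7·4 + 1·1 + 3·(-3); 1·4 + 4·1 + 2·(-3); 3·4 + 2·1 + 9·(-3)) = (20, 2, -13)
Kw1 = (103, 2, -53)
w1·Kw1 = 20·103 + 2·2 + (-13)·(-53) = 2753; w1·w1 = 20·20 + 2·2 + (-13)·(-13) = 573
λ ≈ 2753/573 = 4.80454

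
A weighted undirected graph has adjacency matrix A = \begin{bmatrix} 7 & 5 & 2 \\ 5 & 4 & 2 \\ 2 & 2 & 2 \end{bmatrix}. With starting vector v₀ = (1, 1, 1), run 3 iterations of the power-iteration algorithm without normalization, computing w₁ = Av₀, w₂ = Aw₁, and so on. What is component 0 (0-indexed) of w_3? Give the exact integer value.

w1 = Av₀ = (14, 11, 6)
w2 = Aw1 = (165, 126, 62)
w3 = Aw2 = (1909, 1453, 706)
The requested component of w3 is 1909.

1909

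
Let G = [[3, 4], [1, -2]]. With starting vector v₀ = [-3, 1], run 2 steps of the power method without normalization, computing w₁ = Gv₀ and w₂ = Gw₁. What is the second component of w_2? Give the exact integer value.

w1 = Gv₀ = (3·(-3) + 4·1; 1·(-3) + (-2)·1) = (-5, -5)
w2 = Gw1 = (3·(-5) + 4·(-5); 1·(-5) + (-2)·(-5)) = (-35, 5)
The requested component of w2 is 5.

5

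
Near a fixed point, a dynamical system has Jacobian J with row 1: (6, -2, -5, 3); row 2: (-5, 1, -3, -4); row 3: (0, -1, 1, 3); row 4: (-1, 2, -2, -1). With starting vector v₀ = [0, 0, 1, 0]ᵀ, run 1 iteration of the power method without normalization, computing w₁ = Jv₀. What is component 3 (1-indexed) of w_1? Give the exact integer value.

1

w1 = Jv₀ = (6·0 + (-2)·0 + (-5)·1 + 3·0; (-5)·0 + 1·0 + (-3)·1 + (-4)·0; 0·0 + (-1)·0 + 1·1 + 3·0; (-1)·0 + 2·0 + (-2)·1 + (-1)·0) = (-5, -3, 1, -2)
The requested component of w1 is 1.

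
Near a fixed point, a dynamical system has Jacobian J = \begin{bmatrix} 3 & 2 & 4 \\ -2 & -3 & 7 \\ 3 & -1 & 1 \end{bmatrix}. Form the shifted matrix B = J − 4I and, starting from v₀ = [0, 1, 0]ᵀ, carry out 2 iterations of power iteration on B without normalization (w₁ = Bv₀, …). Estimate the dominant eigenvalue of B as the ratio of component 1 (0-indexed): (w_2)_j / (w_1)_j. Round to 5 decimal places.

B = J − 4I has rows (-1, 2, 4); (-2, -7, 7); (3, -1, -3)
w1 = Bv₀ = (2, -7, -1)
w2 = Bw1 = (-20, 38, 16)
Ratio: 38/-7 = -5.42857

-5.42857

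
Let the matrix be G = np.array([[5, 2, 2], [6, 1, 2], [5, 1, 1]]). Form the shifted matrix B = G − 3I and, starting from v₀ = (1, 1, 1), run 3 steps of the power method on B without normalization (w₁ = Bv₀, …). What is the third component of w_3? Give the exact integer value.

136

B = G − 3I has rows (2, 2, 2); (6, -2, 2); (5, 1, -2)
w1 = Bv₀ = (6, 6, 4)
w2 = Bw1 = (32, 32, 28)
w3 = Bw2 = (184, 184, 136)
Requested component of w3: 136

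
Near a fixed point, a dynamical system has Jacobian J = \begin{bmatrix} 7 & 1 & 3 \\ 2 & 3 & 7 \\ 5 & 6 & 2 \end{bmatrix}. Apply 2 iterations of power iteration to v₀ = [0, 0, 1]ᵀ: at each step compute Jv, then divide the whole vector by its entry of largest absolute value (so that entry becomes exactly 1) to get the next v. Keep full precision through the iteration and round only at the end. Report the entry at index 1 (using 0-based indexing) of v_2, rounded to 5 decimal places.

0.67213

Jv0 = (3.000000, 7.000000, 2.000000); divide by 7.000000 → v1 = (0.428571, 1.000000, 0.285714)
Jv1 = (4.857143, 5.857143, 8.714286); divide by 8.714286 → v2 = (0.557377, 0.672131, 1.000000)
Requested entry of v2: 41/61 = 0.67213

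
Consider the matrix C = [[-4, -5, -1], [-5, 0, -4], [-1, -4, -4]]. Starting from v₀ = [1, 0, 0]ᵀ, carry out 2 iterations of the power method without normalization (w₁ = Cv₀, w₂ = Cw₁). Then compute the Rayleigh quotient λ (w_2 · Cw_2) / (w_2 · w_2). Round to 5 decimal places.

λ ≈ -8.96287

w1 = Cv₀ = ((-4)·1 + (-5)·0 + (-1)·0; (-5)·1 + 0·0 + (-4)·0; (-1)·1 + (-4)·0 + (-4)·0) = (-4, -5, -1)
w2 = Cw1 = ((-4)·(-4) + (-5)·(-5) + (-1)·(-1); (-5)·(-4) + 0·(-5) + (-4)·(-1); (-1)·(-4) + (-4)·(-5) + (-4)·(-1)) = (42, 24, 28)
Cw2 = (-316, -322, -250)
w2·Cw2 = 42·(-316) + 24·(-322) + 28·(-250) = -28000; w2·w2 = 42·42 + 24·24 + 28·28 = 3124
λ ≈ -28000/3124 = -8.96287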